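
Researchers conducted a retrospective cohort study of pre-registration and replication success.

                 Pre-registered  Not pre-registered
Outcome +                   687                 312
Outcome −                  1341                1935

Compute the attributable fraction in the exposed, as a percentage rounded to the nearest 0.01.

59.01

Reading the table with exposure as columns: a = 687 (Pre-registered, case), b = 1341 (Pre-registered, non-case), c = 312 (Not pre-registered, case), d = 1935.
Risk in exposed = 687/2028 = 0.33876; risk in unexposed = 312/2247 = 0.13885.
RR = 0.33876/0.13885 = 2.43970
AR% = (RR − 1)/RR × 100 = (2.43970 − 1)/2.43970 × 100 = 59.0114%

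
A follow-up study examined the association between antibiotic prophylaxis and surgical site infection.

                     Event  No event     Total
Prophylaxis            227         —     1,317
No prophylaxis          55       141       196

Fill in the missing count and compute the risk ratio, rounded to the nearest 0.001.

The missing cell is in the exposed row: 1317 − 227 = 1090.
So a = 227, b = 1090, c = 55, d = 141.
RR = [a/(a+b)] / [c/(c+d)] = (227/1317) / (55/196) = 0.17236/0.28061 = 0.61423

0.614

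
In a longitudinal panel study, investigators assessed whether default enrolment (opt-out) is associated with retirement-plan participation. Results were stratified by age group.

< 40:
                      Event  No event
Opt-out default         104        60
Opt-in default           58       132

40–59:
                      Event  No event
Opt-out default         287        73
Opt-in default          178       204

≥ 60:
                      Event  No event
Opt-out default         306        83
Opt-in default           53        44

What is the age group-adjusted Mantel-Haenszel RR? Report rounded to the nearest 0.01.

RR_MH = Σ(aᵢ·n₀ᵢ/nᵢ) / Σ(cᵢ·n₁ᵢ/nᵢ), with n₁ᵢ = aᵢ+bᵢ (exposed), n₀ᵢ = cᵢ+dᵢ (unexposed), nᵢ = n₁ᵢ+n₀ᵢ.
Stratum 1 (< 40): n₁ = 164, n₀ = 190, n = 354; a·n₀/n = 104·190/354 = 55.8192; c·n₁/n = 58·164/354 = 26.8701
Stratum 2 (40–59): n₁ = 360, n₀ = 382, n = 742; a·n₀/n = 287·382/742 = 147.7547; c·n₁/n = 178·360/742 = 86.3612
Stratum 3 (≥ 60): n₁ = 389, n₀ = 97, n = 486; a·n₀/n = 306·97/486 = 61.0741; c·n₁/n = 53·389/486 = 42.4218
RR_MH = (55.8192 + 147.7547 + 61.0741) / (26.8701 + 86.3612 + 42.4218) = 264.6480 / 155.6531 = 1.70024

1.70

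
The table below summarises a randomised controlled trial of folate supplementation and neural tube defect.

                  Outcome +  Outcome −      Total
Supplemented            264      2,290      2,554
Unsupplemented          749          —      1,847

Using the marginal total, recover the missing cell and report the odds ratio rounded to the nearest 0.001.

The missing cell is in the unexposed row: 1847 − 749 = 1098.
So a = 264, b = 2290, c = 749, d = 1098.
OR = (a·d)/(b·c) = (264 × 1098) / (2290 × 749) = 289872 / 1715210 = 0.16900

0.169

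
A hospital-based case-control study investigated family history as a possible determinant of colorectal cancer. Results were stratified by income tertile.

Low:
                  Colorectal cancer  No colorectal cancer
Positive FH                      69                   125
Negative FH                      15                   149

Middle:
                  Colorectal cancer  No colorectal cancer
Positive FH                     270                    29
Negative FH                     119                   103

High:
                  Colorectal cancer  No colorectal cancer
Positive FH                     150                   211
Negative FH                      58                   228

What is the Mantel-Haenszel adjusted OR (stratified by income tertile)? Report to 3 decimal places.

4.385

OR_MH = Σ(aᵢdᵢ/nᵢ) / Σ(bᵢcᵢ/nᵢ), where nᵢ is the stratum total.
Stratum 1 (Low): n = 358; a·d/n = 69·149/358 = 28.7179; b·c/n = 125·15/358 = 5.2374
Stratum 2 (Middle): n = 521; a·d/n = 270·103/521 = 53.3781; b·c/n = 29·119/521 = 6.6238
Stratum 3 (High): n = 647; a·d/n = 150·228/647 = 52.8594; b·c/n = 211·58/647 = 18.9150
OR_MH = (28.7179 + 53.3781 + 52.8594) / (5.2374 + 6.6238 + 18.9150) = 134.9553 / 30.7762 = 4.38505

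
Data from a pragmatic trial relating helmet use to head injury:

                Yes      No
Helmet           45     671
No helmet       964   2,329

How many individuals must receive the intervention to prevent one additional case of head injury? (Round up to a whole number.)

Risk in treated group = 45/716 = 0.06285; risk in control = 964/3293 = 0.29274.
Absolute risk reduction = 0.29274 − 0.06285 = 0.22989
NNT = 1 / ARR = 1 / 0.22989 = 4.350 → round up → 5

5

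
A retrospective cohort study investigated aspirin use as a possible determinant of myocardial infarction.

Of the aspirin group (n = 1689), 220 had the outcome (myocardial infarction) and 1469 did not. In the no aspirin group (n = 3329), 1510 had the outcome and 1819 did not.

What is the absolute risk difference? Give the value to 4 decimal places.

-0.3233

From the description: a = 220, b = 1469, c = 1510, d = 1819.
Risk in exposed = 220/1689 = 0.130255; risk in unexposed = 1510/3329 = 0.453590.
Risk difference = 0.130255 − 0.453590 = -0.323335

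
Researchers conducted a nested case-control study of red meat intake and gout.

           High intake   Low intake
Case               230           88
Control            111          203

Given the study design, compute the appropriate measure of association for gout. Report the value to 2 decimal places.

4.78

Reading the table with exposure as columns: a = 230 (High intake, case), b = 111 (High intake, non-case), c = 88 (Low intake, case), d = 203.
This is a nested case-control study: participants were sampled on outcome status, so risks in the source population cannot be estimated directly — relative risk is not valid here. The odds ratio is the appropriate measure.
OR = (a·d)/(b·c) = (230 × 203) / (111 × 88) = 46690 / 9768 = 4.77989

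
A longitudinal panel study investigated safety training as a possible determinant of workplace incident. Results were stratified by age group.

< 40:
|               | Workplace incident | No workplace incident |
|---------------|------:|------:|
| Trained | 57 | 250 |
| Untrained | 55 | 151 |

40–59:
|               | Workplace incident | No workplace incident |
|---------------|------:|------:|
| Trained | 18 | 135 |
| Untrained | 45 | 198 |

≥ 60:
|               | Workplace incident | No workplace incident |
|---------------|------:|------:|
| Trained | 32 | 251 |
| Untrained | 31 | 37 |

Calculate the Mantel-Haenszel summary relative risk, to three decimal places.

0.533

RR_MH = Σ(aᵢ·n₀ᵢ/nᵢ) / Σ(cᵢ·n₁ᵢ/nᵢ), with n₁ᵢ = aᵢ+bᵢ (exposed), n₀ᵢ = cᵢ+dᵢ (unexposed), nᵢ = n₁ᵢ+n₀ᵢ.
Stratum 1 (< 40): n₁ = 307, n₀ = 206, n = 513; a·n₀/n = 57·206/513 = 22.8889; c·n₁/n = 55·307/513 = 32.9142
Stratum 2 (40–59): n₁ = 153, n₀ = 243, n = 396; a·n₀/n = 18·243/396 = 11.0455; c·n₁/n = 45·153/396 = 17.3864
Stratum 3 (≥ 60): n₁ = 283, n₀ = 68, n = 351; a·n₀/n = 32·68/351 = 6.1994; c·n₁/n = 31·283/351 = 24.9943
RR_MH = (22.8889 + 11.0455 + 6.1994) / (32.9142 + 17.3864 + 24.9943) = 40.1338 / 75.2949 = 0.53302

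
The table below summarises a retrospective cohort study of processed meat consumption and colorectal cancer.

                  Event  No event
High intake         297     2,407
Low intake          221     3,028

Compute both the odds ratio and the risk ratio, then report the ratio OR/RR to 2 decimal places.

Cells: a = 297, b = 2407, c = 221, d = 3028.
OR = (297·3028)/(2407·221) = 899316/531947 = 1.69061
Risk in exposed = 297/2704 = 0.10984; risk in unexposed = 221/3249 = 0.06802; RR = 1.61476
OR/RR = 1.69061 / 1.61476 = 1.04698
The outcome is not rare, so the OR lies further from 1 than the RR.

1.05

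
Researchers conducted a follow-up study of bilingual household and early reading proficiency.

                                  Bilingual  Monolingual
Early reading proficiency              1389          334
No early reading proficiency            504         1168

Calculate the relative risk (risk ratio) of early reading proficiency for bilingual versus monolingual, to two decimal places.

Reading the table with exposure as columns: a = 1389 (Bilingual, case), b = 504 (Bilingual, non-case), c = 334 (Monolingual, case), d = 1168.
Risk in exposed = 1389/1893 = 0.73376; risk in unexposed = 334/1502 = 0.22237.
RR = 0.73376 / 0.22237 = 3.29970
The risk among the exposed is 3.30 times that among the unexposed.

3.30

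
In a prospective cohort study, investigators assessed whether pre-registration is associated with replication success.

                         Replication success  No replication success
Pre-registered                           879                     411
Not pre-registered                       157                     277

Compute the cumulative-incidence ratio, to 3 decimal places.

1.884

Cells: a = 879, b = 411, c = 157, d = 277.
Risk in exposed = 879/1290 = 0.68140; risk in unexposed = 157/434 = 0.36175.
RR = 0.68140 / 0.36175 = 1.88360
The risk among the exposed is 1.88 times that among the unexposed.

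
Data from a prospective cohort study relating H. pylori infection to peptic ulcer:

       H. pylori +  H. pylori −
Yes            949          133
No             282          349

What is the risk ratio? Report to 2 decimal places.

Reading the table with exposure as columns: a = 949 (H. pylori +, case), b = 282 (H. pylori +, non-case), c = 133 (H. pylori −, case), d = 349.
Risk in exposed = 949/1231 = 0.77092; risk in unexposed = 133/482 = 0.27593.
RR = 0.77092 / 0.27593 = 2.79385
The risk among the exposed is 2.79 times that among the unexposed.

2.79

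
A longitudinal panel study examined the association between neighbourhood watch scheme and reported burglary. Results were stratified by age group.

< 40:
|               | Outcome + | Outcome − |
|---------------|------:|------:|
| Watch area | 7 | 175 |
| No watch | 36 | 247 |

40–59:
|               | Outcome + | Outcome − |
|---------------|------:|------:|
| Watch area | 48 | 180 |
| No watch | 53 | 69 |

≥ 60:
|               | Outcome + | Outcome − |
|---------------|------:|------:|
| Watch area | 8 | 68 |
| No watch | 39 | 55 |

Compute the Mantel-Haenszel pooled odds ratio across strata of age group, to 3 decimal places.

0.280

OR_MH = Σ(aᵢdᵢ/nᵢ) / Σ(bᵢcᵢ/nᵢ), where nᵢ is the stratum total.
Stratum 1 (< 40): n = 465; a·d/n = 7·247/465 = 3.7183; b·c/n = 175·36/465 = 13.5484
Stratum 2 (40–59): n = 350; a·d/n = 48·69/350 = 9.4629; b·c/n = 180·53/350 = 27.2571
Stratum 3 (≥ 60): n = 170; a·d/n = 8·55/170 = 2.5882; b·c/n = 68·39/170 = 15.6000
OR_MH = (3.7183 + 9.4629 + 2.5882) / (13.5484 + 27.2571 + 15.6000) = 15.7694 / 56.4055 = 0.27957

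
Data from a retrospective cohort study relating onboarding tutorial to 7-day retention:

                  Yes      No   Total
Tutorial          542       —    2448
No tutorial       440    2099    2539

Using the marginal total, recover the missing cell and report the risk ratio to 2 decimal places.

The missing cell is in the exposed row: 2448 − 542 = 1906.
So a = 542, b = 1906, c = 440, d = 2099.
RR = [a/(a+b)] / [c/(c+d)] = (542/2448) / (440/2539) = 0.22141/0.17330 = 1.27761

1.28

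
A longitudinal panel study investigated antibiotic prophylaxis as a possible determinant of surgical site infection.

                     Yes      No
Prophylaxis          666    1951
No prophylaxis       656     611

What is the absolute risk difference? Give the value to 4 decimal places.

-0.2633

Cells: a = 666, b = 1951, c = 656, d = 611.
Risk in exposed = 666/2617 = 0.254490; risk in unexposed = 656/1267 = 0.517758.
Risk difference = 0.254490 − 0.517758 = -0.263269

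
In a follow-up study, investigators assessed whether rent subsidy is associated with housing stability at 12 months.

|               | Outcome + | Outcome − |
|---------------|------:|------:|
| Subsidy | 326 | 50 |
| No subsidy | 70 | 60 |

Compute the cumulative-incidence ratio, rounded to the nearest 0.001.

Cells: a = 326, b = 50, c = 70, d = 60.
Risk in exposed = 326/376 = 0.86702; risk in unexposed = 70/130 = 0.53846.
RR = 0.86702 / 0.53846 = 1.61018
The risk among the exposed is 1.61 times that among the unexposed.

1.610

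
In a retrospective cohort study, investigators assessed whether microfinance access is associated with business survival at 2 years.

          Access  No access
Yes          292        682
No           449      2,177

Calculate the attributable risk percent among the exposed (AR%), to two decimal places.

39.47

Reading the table with exposure as columns: a = 292 (Access, case), b = 449 (Access, non-case), c = 682 (No access, case), d = 2177.
Risk in exposed = 292/741 = 0.39406; risk in unexposed = 682/2859 = 0.23854.
RR = 0.39406/0.23854 = 1.65194
AR% = (RR − 1)/RR × 100 = (1.65194 − 1)/1.65194 × 100 = 39.4651%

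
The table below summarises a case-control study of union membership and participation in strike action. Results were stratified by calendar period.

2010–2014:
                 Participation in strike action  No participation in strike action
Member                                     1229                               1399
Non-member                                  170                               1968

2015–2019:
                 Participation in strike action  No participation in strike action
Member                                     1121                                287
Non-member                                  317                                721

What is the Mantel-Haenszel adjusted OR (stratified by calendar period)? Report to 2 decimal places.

9.62

OR_MH = Σ(aᵢdᵢ/nᵢ) / Σ(bᵢcᵢ/nᵢ), where nᵢ is the stratum total.
Stratum 1 (2010–2014): n = 4766; a·d/n = 1229·1968/4766 = 507.4847; b·c/n = 1399·170/4766 = 49.9014
Stratum 2 (2015–2019): n = 2446; a·d/n = 1121·721/2446 = 330.4338; b·c/n = 287·317/2446 = 37.1950
OR_MH = (507.4847 + 330.4338) / (49.9014 + 37.1950) = 837.9185 / 87.0964 = 9.62059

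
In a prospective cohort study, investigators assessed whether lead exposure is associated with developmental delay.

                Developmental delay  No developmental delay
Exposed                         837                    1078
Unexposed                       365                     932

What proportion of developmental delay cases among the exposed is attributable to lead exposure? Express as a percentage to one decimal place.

Cells: a = 837, b = 1078, c = 365, d = 932.
Risk in exposed = 837/1915 = 0.43708; risk in unexposed = 365/1297 = 0.28142.
RR = 0.43708/0.28142 = 1.55312
AR% = (RR − 1)/RR × 100 = (1.55312 − 1)/1.55312 × 100 = 35.6133%

35.6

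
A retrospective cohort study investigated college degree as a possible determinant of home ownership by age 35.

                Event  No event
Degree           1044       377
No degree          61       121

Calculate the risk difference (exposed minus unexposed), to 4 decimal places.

Cells: a = 1044, b = 377, c = 61, d = 121.
Risk in exposed = 1044/1421 = 0.734694; risk in unexposed = 61/182 = 0.335165.
Risk difference = 0.734694 − 0.335165 = 0.399529

0.3995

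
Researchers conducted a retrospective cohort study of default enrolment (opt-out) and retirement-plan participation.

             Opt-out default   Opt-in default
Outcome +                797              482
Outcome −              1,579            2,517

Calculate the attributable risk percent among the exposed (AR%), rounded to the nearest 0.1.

Reading the table with exposure as columns: a = 797 (Opt-out default, case), b = 1579 (Opt-out default, non-case), c = 482 (Opt-in default, case), d = 2517.
Risk in exposed = 797/2376 = 0.33544; risk in unexposed = 482/2999 = 0.16072.
RR = 0.33544/0.16072 = 2.08709
AR% = (RR − 1)/RR × 100 = (2.08709 − 1)/2.08709 × 100 = 52.0864%

52.1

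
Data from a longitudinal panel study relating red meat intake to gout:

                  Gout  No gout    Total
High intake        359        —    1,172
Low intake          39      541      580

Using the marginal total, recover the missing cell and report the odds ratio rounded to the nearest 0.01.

The missing cell is in the exposed row: 1172 − 359 = 813.
So a = 359, b = 813, c = 39, d = 541.
OR = (a·d)/(b·c) = (359 × 541) / (813 × 39) = 194219 / 31707 = 6.12543

6.13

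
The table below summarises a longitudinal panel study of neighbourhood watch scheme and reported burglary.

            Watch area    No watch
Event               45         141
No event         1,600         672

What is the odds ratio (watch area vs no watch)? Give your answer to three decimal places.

0.134

Reading the table with exposure as columns: a = 45 (Watch area, case), b = 1600 (Watch area, non-case), c = 141 (No watch, case), d = 672.
OR = (a·d)/(b·c) = (45 × 672) / (1600 × 141) = 30240 / 225600 = 0.13404
Exposure is associated with lower odds of reported burglary (OR = 0.13 < 1).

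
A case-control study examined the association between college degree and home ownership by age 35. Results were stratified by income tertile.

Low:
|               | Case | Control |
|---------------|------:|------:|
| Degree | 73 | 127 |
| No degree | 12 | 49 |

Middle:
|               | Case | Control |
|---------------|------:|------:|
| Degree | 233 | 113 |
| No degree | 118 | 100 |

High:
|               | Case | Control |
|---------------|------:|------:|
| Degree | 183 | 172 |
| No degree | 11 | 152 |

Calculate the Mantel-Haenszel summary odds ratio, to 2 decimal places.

OR_MH = Σ(aᵢdᵢ/nᵢ) / Σ(bᵢcᵢ/nᵢ), where nᵢ is the stratum total.
Stratum 1 (Low): n = 261; a·d/n = 73·49/261 = 13.7050; b·c/n = 127·12/261 = 5.8391
Stratum 2 (Middle): n = 564; a·d/n = 233·100/564 = 41.3121; b·c/n = 113·118/564 = 23.6418
Stratum 3 (High): n = 518; a·d/n = 183·152/518 = 53.6988; b·c/n = 172·11/518 = 3.6525
OR_MH = (13.7050 + 41.3121 + 53.6988) / (5.8391 + 23.6418 + 3.6525) = 108.7159 / 33.1334 = 3.28115

3.28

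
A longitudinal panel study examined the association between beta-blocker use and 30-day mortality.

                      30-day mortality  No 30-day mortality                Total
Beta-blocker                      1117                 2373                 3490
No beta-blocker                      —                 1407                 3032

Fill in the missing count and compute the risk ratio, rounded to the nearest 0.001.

0.597

The missing cell is in the unexposed row: 3032 − 1407 = 1625.
So a = 1117, b = 2373, c = 1625, d = 1407.
RR = [a/(a+b)] / [c/(c+d)] = (1117/3490) / (1625/3032) = 0.32006/0.53595 = 0.59718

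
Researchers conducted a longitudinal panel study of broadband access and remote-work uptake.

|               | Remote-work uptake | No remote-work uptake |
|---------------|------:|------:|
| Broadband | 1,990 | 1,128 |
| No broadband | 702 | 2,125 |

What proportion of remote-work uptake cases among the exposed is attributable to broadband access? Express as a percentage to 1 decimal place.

61.1

Cells: a = 1990, b = 1128, c = 702, d = 2125.
Risk in exposed = 1990/3118 = 0.63823; risk in unexposed = 702/2827 = 0.24832.
RR = 0.63823/0.24832 = 2.57019
AR% = (RR − 1)/RR × 100 = (2.57019 − 1)/2.57019 × 100 = 61.0924%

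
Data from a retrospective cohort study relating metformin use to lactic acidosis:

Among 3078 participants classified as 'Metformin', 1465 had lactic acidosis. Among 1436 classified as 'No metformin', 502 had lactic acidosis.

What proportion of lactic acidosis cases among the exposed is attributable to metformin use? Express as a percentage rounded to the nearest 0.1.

26.6

From the description: a = 1465, b = 1613, c = 502, d = 934.
Risk in exposed = 1465/3078 = 0.47596; risk in unexposed = 502/1436 = 0.34958.
RR = 0.47596/0.34958 = 1.36151
AR% = (RR − 1)/RR × 100 = (1.36151 − 1)/1.36151 × 100 = 26.5520%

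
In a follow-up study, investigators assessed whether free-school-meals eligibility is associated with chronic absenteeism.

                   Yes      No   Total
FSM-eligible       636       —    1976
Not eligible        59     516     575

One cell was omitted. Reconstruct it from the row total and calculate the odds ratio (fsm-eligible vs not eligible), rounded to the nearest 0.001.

The missing cell is in the exposed row: 1976 − 636 = 1340.
So a = 636, b = 1340, c = 59, d = 516.
OR = (a·d)/(b·c) = (636 × 516) / (1340 × 59) = 328176 / 79060 = 4.15097

4.151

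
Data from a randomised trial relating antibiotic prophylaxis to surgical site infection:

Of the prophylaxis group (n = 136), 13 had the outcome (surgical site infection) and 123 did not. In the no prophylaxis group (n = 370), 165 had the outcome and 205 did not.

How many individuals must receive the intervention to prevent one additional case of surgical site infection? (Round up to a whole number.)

Risk in treated group = 13/136 = 0.09559; risk in control = 165/370 = 0.44595.
Absolute risk reduction = 0.44595 − 0.09559 = 0.35036
NNT = 1 / ARR = 1 / 0.35036 = 2.854 → round up → 3

3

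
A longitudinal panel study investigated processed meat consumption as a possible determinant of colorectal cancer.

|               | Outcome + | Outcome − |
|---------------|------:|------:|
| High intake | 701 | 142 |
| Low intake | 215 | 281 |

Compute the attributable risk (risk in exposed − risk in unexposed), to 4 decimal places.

0.3981

Cells: a = 701, b = 142, c = 215, d = 281.
Risk in exposed = 701/843 = 0.831554; risk in unexposed = 215/496 = 0.433468.
Risk difference = 0.831554 − 0.433468 = 0.398086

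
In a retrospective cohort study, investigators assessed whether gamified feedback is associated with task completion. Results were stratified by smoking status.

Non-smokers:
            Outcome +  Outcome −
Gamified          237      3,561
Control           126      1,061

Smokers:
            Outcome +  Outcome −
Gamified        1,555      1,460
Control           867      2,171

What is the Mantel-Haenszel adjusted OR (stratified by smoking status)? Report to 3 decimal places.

OR_MH = Σ(aᵢdᵢ/nᵢ) / Σ(bᵢcᵢ/nᵢ), where nᵢ is the stratum total.
Stratum 1 (Non-smokers): n = 4985; a·d/n = 237·1061/4985 = 50.4427; b·c/n = 3561·126/4985 = 90.0072
Stratum 2 (Smokers): n = 6053; a·d/n = 1555·2171/6053 = 557.7243; b·c/n = 1460·867/6053 = 209.1227
OR_MH = (50.4427 + 557.7243) / (90.0072 + 209.1227) = 608.1670 / 299.1300 = 2.03312

2.033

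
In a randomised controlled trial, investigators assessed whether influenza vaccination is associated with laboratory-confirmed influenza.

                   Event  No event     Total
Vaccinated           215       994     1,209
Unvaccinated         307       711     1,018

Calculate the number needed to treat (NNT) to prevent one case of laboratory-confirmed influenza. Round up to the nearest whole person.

Risk in treated group = 215/1209 = 0.17783; risk in control = 307/1018 = 0.30157.
Absolute risk reduction = 0.30157 − 0.17783 = 0.12374
NNT = 1 / ARR = 1 / 0.12374 = 8.082 → round up → 9

9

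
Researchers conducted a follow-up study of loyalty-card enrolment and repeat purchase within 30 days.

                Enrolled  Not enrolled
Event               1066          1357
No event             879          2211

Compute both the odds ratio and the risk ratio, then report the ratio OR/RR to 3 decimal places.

1.371

Reading the table with exposure as columns: a = 1066 (Enrolled, case), b = 879 (Enrolled, non-case), c = 1357 (Not enrolled, case), d = 2211.
OR = (1066·2211)/(879·1357) = 2356926/1192803 = 1.97596
Risk in exposed = 1066/1945 = 0.54807; risk in unexposed = 1357/3568 = 0.38033; RR = 1.44106
OR/RR = 1.97596 / 1.44106 = 1.37118
The outcome is not rare, so the OR lies further from 1 than the RR.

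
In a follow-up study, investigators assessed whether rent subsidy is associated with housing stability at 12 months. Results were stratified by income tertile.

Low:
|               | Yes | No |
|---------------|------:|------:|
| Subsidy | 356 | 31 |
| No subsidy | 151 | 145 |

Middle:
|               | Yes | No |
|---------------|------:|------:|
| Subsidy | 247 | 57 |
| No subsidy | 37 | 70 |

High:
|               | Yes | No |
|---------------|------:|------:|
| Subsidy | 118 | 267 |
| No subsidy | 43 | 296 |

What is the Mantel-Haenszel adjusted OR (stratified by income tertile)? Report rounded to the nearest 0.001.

5.958

OR_MH = Σ(aᵢdᵢ/nᵢ) / Σ(bᵢcᵢ/nᵢ), where nᵢ is the stratum total.
Stratum 1 (Low): n = 683; a·d/n = 356·145/683 = 75.5783; b·c/n = 31·151/683 = 6.8536
Stratum 2 (Middle): n = 411; a·d/n = 247·70/411 = 42.0681; b·c/n = 57·37/411 = 5.1314
Stratum 3 (High): n = 724; a·d/n = 118·296/724 = 48.2431; b·c/n = 267·43/724 = 15.8577
OR_MH = (75.5783 + 42.0681 + 48.2431) / (6.8536 + 5.1314 + 15.8577) = 165.8896 / 27.8427 = 5.95810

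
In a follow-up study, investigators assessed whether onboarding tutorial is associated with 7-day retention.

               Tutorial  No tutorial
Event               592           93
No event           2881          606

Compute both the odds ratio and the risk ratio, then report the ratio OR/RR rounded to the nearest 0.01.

1.05

Reading the table with exposure as columns: a = 592 (Tutorial, case), b = 2881 (Tutorial, non-case), c = 93 (No tutorial, case), d = 606.
OR = (592·606)/(2881·93) = 358752/267933 = 1.33896
Risk in exposed = 592/3473 = 0.17046; risk in unexposed = 93/699 = 0.13305; RR = 1.28118
OR/RR = 1.33896 / 1.28118 = 1.04510
The outcome is not rare, so the OR lies further from 1 than the RR.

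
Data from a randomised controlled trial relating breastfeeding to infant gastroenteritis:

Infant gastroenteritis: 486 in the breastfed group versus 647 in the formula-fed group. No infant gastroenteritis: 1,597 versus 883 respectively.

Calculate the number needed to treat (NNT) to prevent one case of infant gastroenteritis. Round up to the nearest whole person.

Risk in treated group = 486/2083 = 0.23332; risk in control = 647/1530 = 0.42288.
Absolute risk reduction = 0.42288 − 0.23332 = 0.18956
NNT = 1 / ARR = 1 / 0.18956 = 5.275 → round up → 6

6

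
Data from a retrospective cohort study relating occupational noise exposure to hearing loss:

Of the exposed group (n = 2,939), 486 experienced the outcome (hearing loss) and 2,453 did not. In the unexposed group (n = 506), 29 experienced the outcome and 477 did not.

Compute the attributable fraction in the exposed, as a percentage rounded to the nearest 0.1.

65.3

From the description: a = 486, b = 2453, c = 29, d = 477.
Risk in exposed = 486/2939 = 0.16536; risk in unexposed = 29/506 = 0.05731.
RR = 0.16536/0.05731 = 2.88529
AR% = (RR − 1)/RR × 100 = (2.88529 − 1)/2.88529 × 100 = 65.3414%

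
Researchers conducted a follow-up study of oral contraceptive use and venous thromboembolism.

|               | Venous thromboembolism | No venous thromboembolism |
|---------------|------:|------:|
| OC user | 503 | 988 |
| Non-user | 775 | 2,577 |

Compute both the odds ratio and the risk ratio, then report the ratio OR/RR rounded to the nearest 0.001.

Cells: a = 503, b = 988, c = 775, d = 2577.
OR = (503·2577)/(988·775) = 1296231/765700 = 1.69287
Risk in exposed = 503/1491 = 0.33736; risk in unexposed = 775/3352 = 0.23121; RR = 1.45913
OR/RR = 1.69287 / 1.45913 = 1.16020
The outcome is not rare, so the OR lies further from 1 than the RR.

1.160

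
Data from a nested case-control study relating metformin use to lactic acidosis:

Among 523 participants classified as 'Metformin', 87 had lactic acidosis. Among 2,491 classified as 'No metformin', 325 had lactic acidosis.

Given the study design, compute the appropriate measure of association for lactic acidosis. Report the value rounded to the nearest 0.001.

From the description: a = 87, b = 436, c = 325, d = 2166.
This is a nested case-control study: participants were sampled on outcome status, so risks in the source population cannot be estimated directly — relative risk is not valid here. The odds ratio is the appropriate measure.
OR = (a·d)/(b·c) = (87 × 2166) / (436 × 325) = 188442 / 141700 = 1.32987

1.330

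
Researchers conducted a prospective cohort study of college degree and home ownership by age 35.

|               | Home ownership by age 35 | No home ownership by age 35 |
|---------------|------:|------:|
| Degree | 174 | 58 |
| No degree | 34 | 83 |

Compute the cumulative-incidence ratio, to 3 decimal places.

2.581

Cells: a = 174, b = 58, c = 34, d = 83.
Risk in exposed = 174/232 = 0.75000; risk in unexposed = 34/117 = 0.29060.
RR = 0.75000 / 0.29060 = 2.58088
The risk among the exposed is 2.58 times that among the unexposed.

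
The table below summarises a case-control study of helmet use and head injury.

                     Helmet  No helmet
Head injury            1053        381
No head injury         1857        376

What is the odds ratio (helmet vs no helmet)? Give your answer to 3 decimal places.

Reading the table with exposure as columns: a = 1053 (Helmet, case), b = 1857 (Helmet, non-case), c = 381 (No helmet, case), d = 376.
OR = (a·d)/(b·c) = (1053 × 376) / (1857 × 381) = 395928 / 707517 = 0.55960
Exposure is associated with lower odds of head injury (OR = 0.56 < 1).

0.560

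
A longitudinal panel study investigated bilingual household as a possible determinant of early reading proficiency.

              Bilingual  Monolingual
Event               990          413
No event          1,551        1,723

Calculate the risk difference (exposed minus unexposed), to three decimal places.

0.196

Reading the table with exposure as columns: a = 990 (Bilingual, case), b = 1551 (Bilingual, non-case), c = 413 (Monolingual, case), d = 1723.
Risk in exposed = 990/2541 = 0.389610; risk in unexposed = 413/2136 = 0.193352.
Risk difference = 0.389610 − 0.193352 = 0.196258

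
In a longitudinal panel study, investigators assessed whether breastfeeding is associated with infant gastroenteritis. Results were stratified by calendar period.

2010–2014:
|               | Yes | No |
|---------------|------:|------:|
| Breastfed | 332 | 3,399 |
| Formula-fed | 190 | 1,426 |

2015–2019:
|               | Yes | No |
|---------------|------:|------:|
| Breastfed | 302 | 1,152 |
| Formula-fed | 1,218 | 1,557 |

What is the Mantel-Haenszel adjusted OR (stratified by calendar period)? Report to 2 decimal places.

OR_MH = Σ(aᵢdᵢ/nᵢ) / Σ(bᵢcᵢ/nᵢ), where nᵢ is the stratum total.
Stratum 1 (2010–2014): n = 5347; a·d/n = 332·1426/5347 = 88.5416; b·c/n = 3399·190/5347 = 120.7799
Stratum 2 (2015–2019): n = 4229; a·d/n = 302·1557/4229 = 111.1880; b·c/n = 1152·1218/4229 = 331.7891
OR_MH = (88.5416 + 111.1880) / (120.7799 + 331.7891) = 199.7296 / 452.5690 = 0.44132

0.44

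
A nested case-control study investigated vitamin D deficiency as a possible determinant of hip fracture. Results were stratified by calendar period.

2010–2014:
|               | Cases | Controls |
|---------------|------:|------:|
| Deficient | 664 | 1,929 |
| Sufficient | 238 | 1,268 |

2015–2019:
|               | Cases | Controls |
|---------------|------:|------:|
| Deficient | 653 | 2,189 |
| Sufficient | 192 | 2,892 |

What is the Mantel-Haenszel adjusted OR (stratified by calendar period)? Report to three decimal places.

OR_MH = Σ(aᵢdᵢ/nᵢ) / Σ(bᵢcᵢ/nᵢ), where nᵢ is the stratum total.
Stratum 1 (2010–2014): n = 4099; a·d/n = 664·1268/4099 = 205.4042; b·c/n = 1929·238/4099 = 112.0034
Stratum 2 (2015–2019): n = 5926; a·d/n = 653·2892/5926 = 318.6763; b·c/n = 2189·192/5926 = 70.9227
OR_MH = (205.4042 + 318.6763) / (112.0034 + 70.9227) = 524.0806 / 182.9261 = 2.86498

2.865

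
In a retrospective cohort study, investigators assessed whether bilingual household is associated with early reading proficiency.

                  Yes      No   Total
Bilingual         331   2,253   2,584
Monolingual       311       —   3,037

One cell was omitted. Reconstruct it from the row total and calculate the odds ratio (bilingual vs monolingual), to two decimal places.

The missing cell is in the unexposed row: 3037 − 311 = 2726.
So a = 331, b = 2253, c = 311, d = 2726.
OR = (a·d)/(b·c) = (331 × 2726) / (2253 × 311) = 902306 / 700683 = 1.28775

1.29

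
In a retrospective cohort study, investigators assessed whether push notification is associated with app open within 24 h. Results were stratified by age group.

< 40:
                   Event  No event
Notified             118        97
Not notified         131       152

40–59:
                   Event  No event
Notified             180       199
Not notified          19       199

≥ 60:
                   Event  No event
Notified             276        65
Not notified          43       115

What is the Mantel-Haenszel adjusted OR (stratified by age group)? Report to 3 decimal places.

OR_MH = Σ(aᵢdᵢ/nᵢ) / Σ(bᵢcᵢ/nᵢ), where nᵢ is the stratum total.
Stratum 1 (< 40): n = 498; a·d/n = 118·152/498 = 36.0161; b·c/n = 97·131/498 = 25.5161
Stratum 2 (40–59): n = 597; a·d/n = 180·199/597 = 60.0000; b·c/n = 199·19/597 = 6.3333
Stratum 3 (≥ 60): n = 499; a·d/n = 276·115/499 = 63.6072; b·c/n = 65·43/499 = 5.6012
OR_MH = (36.0161 + 60.0000 + 63.6072) / (25.5161 + 6.3333 + 5.6012) = 159.6233 / 37.4506 = 4.26224

4.262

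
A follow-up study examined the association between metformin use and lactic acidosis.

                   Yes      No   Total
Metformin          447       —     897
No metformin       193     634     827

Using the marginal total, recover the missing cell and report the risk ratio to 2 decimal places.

2.14

The missing cell is in the exposed row: 897 − 447 = 450.
So a = 447, b = 450, c = 193, d = 634.
RR = [a/(a+b)] / [c/(c+d)] = (447/897) / (193/827) = 0.49833/0.23337 = 2.13532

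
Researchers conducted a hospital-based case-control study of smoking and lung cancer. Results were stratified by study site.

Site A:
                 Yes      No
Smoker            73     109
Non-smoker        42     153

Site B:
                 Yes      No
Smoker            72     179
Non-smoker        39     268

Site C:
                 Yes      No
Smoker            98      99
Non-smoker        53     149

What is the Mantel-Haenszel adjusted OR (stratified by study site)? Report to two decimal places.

OR_MH = Σ(aᵢdᵢ/nᵢ) / Σ(bᵢcᵢ/nᵢ), where nᵢ is the stratum total.
Stratum 1 (Site A): n = 377; a·d/n = 73·153/377 = 29.6260; b·c/n = 109·42/377 = 12.1432
Stratum 2 (Site B): n = 558; a·d/n = 72·268/558 = 34.5806; b·c/n = 179·39/558 = 12.5108
Stratum 3 (Site C): n = 399; a·d/n = 98·149/399 = 36.5965; b·c/n = 99·53/399 = 13.1504
OR_MH = (29.6260 + 34.5806 + 36.5965) / (12.1432 + 12.5108 + 13.1504) = 100.8031 / 37.8044 = 2.66644

2.67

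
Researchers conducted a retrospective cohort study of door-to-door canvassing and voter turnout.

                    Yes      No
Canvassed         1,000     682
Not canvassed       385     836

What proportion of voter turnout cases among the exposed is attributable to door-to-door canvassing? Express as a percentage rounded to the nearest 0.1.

47.0

Cells: a = 1000, b = 682, c = 385, d = 836.
Risk in exposed = 1000/1682 = 0.59453; risk in unexposed = 385/1221 = 0.31532.
RR = 0.59453/0.31532 = 1.88551
AR% = (RR − 1)/RR × 100 = (1.88551 − 1)/1.88551 × 100 = 46.9640%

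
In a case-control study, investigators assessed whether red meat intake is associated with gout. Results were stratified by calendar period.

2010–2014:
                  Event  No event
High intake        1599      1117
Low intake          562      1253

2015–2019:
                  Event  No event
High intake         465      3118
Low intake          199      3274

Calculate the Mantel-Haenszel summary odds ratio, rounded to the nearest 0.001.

OR_MH = Σ(aᵢdᵢ/nᵢ) / Σ(bᵢcᵢ/nᵢ), where nᵢ is the stratum total.
Stratum 1 (2010–2014): n = 4531; a·d/n = 1599·1253/4531 = 442.1865; b·c/n = 1117·562/4531 = 138.5465
Stratum 2 (2015–2019): n = 7056; a·d/n = 465·3274/7056 = 215.7611; b·c/n = 3118·199/7056 = 87.9368
OR_MH = (442.1865 + 215.7611) / (138.5465 + 87.9368) = 657.9475 / 226.4832 = 2.90506

2.905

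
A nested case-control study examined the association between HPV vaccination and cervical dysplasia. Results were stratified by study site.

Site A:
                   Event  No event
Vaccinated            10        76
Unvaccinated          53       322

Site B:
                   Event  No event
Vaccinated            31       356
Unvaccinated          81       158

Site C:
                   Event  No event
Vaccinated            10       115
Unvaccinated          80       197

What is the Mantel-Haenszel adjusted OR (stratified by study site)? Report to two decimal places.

OR_MH = Σ(aᵢdᵢ/nᵢ) / Σ(bᵢcᵢ/nᵢ), where nᵢ is the stratum total.
Stratum 1 (Site A): n = 461; a·d/n = 10·322/461 = 6.9848; b·c/n = 76·53/461 = 8.7375
Stratum 2 (Site B): n = 626; a·d/n = 31·158/626 = 7.8243; b·c/n = 356·81/626 = 46.0639
Stratum 3 (Site C): n = 402; a·d/n = 10·197/402 = 4.9005; b·c/n = 115·80/402 = 22.8856
OR_MH = (6.9848 + 7.8243 + 4.9005) / (8.7375 + 46.0639 + 22.8856) = 19.7096 / 77.6870 = 0.25371

0.25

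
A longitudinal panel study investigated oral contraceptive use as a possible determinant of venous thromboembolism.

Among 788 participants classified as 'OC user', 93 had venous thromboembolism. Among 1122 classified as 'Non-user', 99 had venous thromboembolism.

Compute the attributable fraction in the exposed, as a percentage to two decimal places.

From the description: a = 93, b = 695, c = 99, d = 1023.
Risk in exposed = 93/788 = 0.11802; risk in unexposed = 99/1122 = 0.08824.
RR = 0.11802/0.08824 = 1.33756
AR% = (RR − 1)/RR × 100 = (1.33756 − 1)/1.33756 × 100 = 25.2372%

25.24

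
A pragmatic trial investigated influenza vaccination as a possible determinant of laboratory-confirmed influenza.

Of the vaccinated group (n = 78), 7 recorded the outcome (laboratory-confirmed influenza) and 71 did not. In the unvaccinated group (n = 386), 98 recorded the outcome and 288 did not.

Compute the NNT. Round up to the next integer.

7

Risk in treated group = 7/78 = 0.08974; risk in control = 98/386 = 0.25389.
Absolute risk reduction = 0.25389 − 0.08974 = 0.16414
NNT = 1 / ARR = 1 / 0.16414 = 6.092 → round up → 7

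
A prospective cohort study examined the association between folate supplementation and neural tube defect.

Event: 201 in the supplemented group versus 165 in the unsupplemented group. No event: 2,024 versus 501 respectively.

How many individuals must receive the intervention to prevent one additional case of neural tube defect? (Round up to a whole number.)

Risk in treated group = 201/2225 = 0.09034; risk in control = 165/666 = 0.24775.
Absolute risk reduction = 0.24775 − 0.09034 = 0.15741
NNT = 1 / ARR = 1 / 0.15741 = 6.353 → round up → 7

7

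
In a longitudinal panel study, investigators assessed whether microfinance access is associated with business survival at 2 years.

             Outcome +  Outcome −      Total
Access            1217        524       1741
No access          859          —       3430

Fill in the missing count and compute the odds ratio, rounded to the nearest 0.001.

The missing cell is in the unexposed row: 3430 − 859 = 2571.
So a = 1217, b = 524, c = 859, d = 2571.
OR = (a·d)/(b·c) = (1217 × 2571) / (524 × 859) = 3128907 / 450116 = 6.95133

6.951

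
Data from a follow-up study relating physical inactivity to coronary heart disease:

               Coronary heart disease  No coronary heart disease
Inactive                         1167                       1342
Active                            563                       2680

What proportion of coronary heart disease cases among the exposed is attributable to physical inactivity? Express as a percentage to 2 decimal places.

62.68

Cells: a = 1167, b = 1342, c = 563, d = 2680.
Risk in exposed = 1167/2509 = 0.46513; risk in unexposed = 563/3243 = 0.17360.
RR = 0.46513/0.17360 = 2.67922
AR% = (RR − 1)/RR × 100 = (2.67922 − 1)/2.67922 × 100 = 62.6757%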